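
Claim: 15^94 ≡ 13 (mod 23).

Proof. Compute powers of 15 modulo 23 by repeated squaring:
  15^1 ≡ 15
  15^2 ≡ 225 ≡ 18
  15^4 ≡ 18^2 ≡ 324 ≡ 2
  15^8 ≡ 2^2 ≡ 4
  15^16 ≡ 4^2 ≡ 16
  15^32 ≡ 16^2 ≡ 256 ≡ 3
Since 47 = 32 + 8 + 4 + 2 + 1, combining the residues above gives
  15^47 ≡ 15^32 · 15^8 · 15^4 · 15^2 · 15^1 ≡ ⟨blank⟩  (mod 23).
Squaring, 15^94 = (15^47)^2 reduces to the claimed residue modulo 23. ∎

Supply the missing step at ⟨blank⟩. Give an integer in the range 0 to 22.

Multiply the listed residues: 3 · 4 · 2 · 18 · 15 = 12 → 24 → 432 → 6480.
Reducing modulo 23: 6480 = 281·23 + 17, so 15^47 ≡ 17.

17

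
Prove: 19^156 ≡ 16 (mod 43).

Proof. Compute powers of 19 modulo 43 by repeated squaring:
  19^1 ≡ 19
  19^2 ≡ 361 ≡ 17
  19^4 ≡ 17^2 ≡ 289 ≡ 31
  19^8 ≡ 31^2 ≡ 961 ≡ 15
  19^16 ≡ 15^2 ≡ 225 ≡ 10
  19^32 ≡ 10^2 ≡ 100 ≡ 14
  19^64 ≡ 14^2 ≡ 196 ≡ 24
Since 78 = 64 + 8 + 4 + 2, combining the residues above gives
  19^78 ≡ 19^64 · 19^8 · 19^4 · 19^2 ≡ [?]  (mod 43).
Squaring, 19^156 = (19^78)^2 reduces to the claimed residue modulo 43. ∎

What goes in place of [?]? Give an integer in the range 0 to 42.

4

Multiply the listed residues: 24 · 15 · 31 · 17 = 360 → 11160 → 189720.
Reducing modulo 43: 189720 = 4412·43 + 4, so 19^78 ≡ 4.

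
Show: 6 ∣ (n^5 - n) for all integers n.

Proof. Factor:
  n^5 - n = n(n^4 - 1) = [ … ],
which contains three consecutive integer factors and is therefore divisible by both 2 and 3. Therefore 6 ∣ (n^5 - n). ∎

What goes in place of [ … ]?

n^4 - 1 = (n^2 - 1)(n^2 + 1), and n^2 - 1 = (n-1)(n+1).
So n(n^4 - 1) = (n - 1)n(n + 1)(n^2 + 1).

(n - 1)n(n + 1)(n^2 + 1)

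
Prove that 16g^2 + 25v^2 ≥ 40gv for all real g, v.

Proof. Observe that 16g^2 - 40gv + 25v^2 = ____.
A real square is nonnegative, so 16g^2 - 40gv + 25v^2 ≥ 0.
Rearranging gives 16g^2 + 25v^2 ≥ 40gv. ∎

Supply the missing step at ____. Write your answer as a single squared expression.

The leading and trailing coefficients are 4^2 and 5^2, and 40 = 2·4·5, so the trinomial is (4g - 5v)^2.
Hence 16g^2 - 40gv + 25v^2 ≥ 0.

(4g - 5v)^2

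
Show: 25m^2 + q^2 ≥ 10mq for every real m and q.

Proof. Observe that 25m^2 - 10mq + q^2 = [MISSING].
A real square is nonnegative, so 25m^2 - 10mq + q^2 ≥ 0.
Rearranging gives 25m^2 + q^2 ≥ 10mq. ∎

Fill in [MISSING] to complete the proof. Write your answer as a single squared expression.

(5m - q)^2

The leading and trailing coefficients are 5^2 and 1^2, and 10 = 2·5·1, so the trinomial is (5m - q)^2.
Hence 25m^2 - 10mq + q^2 ≥ 0.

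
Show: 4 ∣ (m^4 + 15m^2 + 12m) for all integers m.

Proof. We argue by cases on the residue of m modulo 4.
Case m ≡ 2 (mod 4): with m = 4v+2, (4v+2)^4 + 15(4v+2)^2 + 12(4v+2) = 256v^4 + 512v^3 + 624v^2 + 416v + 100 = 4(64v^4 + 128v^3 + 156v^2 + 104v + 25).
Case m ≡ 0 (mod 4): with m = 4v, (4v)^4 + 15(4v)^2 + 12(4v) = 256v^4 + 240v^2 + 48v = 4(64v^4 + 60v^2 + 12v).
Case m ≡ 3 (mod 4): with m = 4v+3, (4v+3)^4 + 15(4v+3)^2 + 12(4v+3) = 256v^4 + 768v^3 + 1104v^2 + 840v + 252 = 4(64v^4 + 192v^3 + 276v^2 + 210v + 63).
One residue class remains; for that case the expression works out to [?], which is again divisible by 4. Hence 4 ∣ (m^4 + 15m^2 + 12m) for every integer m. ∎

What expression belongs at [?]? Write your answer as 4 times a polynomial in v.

The residues treated are {2, 0, 3}, so the missing case is m ≡ 1 (mod 4); write m = 4v+1.
Then (4v+1)^4 + 15(4v+1)^2 + 12(4v+1) = 256v^4 + 256v^3 + 336v^2 + 184v + 28 = 4(64v^4 + 64v^3 + 84v^2 + 46v + 7).

4(64v^4 + 64v^3 + 84v^2 + 46v + 7)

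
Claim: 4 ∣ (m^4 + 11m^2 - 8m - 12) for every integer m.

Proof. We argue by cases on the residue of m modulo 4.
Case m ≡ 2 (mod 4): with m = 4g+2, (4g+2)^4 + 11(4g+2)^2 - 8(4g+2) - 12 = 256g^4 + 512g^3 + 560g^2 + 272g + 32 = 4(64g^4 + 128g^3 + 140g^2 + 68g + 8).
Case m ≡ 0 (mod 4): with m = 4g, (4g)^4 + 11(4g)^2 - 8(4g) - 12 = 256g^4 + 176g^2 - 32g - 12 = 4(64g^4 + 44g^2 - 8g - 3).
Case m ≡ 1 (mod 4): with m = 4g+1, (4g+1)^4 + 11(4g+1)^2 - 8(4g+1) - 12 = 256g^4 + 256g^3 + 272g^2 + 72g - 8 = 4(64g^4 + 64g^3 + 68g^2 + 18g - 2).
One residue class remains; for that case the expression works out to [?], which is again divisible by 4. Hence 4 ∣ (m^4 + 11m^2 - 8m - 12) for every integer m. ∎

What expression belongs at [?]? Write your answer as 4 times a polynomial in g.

Only m ≡ 3 (mod 4) is unaccounted for. Put m = 4g+3:
(4g+3)^4 + 11(4g+3)^2 - 8(4g+3) - 12 expands to 256g^4 + 768g^3 + 1040g^2 + 664g + 144,
and factoring out 4 leaves 4(64g^4 + 192g^3 + 260g^2 + 166g + 36).

4(64g^4 + 192g^3 + 260g^2 + 166g + 36)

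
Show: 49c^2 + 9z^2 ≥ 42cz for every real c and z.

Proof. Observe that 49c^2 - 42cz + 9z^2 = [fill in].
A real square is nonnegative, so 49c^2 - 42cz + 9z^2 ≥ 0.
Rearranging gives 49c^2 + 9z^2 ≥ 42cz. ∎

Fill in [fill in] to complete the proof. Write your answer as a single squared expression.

(7c - 3z)^2

49c^2 - 42cz + 9z^2 is a perfect-square trinomial: the outer terms are (7c)^2 and (3z)^2, and the cross term is -2·7c·3z.
So 49c^2 - 42cz + 9z^2 = (7c - 3z)^2 ≥ 0.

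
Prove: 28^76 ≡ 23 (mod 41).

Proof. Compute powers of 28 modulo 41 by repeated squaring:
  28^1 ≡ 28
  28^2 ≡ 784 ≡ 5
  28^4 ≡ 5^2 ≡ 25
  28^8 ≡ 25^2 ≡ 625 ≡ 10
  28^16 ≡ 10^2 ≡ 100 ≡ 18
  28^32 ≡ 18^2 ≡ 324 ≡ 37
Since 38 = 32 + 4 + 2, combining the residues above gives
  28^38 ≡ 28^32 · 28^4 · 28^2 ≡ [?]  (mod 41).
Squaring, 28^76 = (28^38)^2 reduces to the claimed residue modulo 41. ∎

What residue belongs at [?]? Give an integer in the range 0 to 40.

33

Multiply the listed residues: 37 · 25 · 5 = 925 → 4625.
Reducing modulo 41: 4625 = 112·41 + 33, so 28^38 ≡ 33.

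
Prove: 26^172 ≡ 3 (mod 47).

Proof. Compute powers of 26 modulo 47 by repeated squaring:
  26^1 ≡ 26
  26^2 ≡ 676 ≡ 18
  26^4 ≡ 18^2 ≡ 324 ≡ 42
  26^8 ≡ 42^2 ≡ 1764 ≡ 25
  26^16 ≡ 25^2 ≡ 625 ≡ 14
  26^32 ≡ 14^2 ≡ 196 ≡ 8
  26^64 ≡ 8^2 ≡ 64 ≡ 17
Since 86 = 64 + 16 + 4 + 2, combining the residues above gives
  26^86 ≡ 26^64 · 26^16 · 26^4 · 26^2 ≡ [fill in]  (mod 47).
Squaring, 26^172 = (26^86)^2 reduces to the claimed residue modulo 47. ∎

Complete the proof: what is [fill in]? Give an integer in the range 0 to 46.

Multiply the listed residues: 17 · 14 · 42 · 18 = 238 → 9996 → 179928.
Reducing modulo 47: 179928 = 3828·47 + 12, so 26^86 ≡ 12.

12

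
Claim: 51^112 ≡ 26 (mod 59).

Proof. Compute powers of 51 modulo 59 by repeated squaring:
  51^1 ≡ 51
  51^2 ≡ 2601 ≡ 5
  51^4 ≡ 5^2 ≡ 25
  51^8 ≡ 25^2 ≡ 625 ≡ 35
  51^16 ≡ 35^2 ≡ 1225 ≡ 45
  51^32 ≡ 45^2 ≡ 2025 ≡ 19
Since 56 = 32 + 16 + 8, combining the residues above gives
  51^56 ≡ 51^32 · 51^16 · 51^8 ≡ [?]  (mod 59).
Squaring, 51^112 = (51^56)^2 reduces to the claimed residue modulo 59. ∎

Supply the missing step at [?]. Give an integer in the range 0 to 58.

12

51^32 · 51^16 · 51^8 ≡ 19 · 45 · 35 = 29925.
29925 mod 59 = 12, so 51^56 ≡ 12 (mod 59).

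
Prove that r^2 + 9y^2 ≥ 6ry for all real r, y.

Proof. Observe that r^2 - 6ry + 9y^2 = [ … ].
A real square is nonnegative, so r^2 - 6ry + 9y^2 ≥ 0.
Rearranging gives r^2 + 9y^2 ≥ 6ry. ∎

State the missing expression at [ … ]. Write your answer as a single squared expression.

The leading and trailing coefficients are 1^2 and 3^2, and 6 = 2·1·3, so the trinomial is (r - 3y)^2.
Hence r^2 - 6ry + 9y^2 ≥ 0.

(r - 3y)^2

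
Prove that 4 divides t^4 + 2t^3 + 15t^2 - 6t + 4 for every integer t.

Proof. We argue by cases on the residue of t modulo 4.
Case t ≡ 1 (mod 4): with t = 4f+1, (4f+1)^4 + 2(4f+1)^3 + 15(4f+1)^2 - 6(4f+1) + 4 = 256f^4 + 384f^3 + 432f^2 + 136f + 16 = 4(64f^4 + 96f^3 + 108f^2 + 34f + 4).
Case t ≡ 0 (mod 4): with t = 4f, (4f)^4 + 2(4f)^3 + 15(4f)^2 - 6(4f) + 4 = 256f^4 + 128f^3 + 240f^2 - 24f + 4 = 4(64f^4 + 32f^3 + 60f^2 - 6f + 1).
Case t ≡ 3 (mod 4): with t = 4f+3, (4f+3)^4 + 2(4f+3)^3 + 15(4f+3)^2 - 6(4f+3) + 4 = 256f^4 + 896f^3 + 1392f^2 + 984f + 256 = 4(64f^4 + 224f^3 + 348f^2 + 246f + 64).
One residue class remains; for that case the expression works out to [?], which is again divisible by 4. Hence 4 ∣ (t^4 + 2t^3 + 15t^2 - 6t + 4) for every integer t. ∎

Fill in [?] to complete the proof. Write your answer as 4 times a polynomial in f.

4(64f^4 + 160f^3 + 204f^2 + 110f + 21)

Only t ≡ 2 (mod 4) is unaccounted for. Put t = 4f+2:
(4f+2)^4 + 2(4f+2)^3 + 15(4f+2)^2 - 6(4f+2) + 4 expands to 256f^4 + 640f^3 + 816f^2 + 440f + 84,
and factoring out 4 leaves 4(64f^4 + 160f^3 + 204f^2 + 110f + 21).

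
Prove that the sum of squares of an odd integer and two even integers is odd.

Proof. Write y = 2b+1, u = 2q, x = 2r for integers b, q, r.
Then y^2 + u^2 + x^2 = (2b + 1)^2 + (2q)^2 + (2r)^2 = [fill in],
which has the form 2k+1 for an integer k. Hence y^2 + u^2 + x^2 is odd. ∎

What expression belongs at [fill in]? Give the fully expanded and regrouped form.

2(2b^2 + 2b + 2q^2 + 2r^2) + 1

Expanding: (2b + 1)^2 + (2q)^2 + (2r)^2 = 4b^2 + 4b + 4q^2 + 4r^2 + 1.
Every term except the constant is even, so this is 2(2b^2 + 2b + 2q^2 + 2r^2) + 1,
and 2b^2 + 2b + 2q^2 + 2r^2 ∈ ℤ gives the required form.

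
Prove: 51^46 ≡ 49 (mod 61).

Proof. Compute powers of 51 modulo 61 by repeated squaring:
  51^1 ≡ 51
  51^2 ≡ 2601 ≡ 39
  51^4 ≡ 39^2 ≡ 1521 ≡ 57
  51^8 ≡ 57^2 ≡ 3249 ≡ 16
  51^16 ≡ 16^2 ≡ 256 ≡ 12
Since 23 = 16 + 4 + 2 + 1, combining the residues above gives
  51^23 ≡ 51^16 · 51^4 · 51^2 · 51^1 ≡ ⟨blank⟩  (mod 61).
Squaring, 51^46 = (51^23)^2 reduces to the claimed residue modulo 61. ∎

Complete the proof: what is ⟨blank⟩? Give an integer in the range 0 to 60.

51^16 · 51^4 · 51^2 · 51^1 ≡ 12 · 57 · 39 · 51 = 1360476.
1360476 mod 61 = 54, so 51^23 ≡ 54 (mod 61).

54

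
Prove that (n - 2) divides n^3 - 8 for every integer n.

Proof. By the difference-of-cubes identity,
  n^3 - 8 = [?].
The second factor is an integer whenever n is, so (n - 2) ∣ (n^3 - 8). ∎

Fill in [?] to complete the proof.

(n - 2)(n^2 + 2n + 4)

a^3 - b^3 = (a - b)(a^2 + ab + b^2). With a = n, b = 2:
n^3 - 8 = (n - 2)(n^2 + 2n + 4).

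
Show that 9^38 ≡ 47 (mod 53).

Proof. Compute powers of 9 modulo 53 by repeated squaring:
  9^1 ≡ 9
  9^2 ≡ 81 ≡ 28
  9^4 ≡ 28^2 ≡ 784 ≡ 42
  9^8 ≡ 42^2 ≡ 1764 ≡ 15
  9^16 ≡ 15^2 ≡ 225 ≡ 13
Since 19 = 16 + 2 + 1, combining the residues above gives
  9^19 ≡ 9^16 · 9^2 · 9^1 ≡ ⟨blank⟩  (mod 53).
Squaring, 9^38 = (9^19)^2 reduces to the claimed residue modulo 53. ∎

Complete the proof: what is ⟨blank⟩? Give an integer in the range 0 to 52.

9^16 · 9^2 · 9^1 ≡ 13 · 28 · 9 = 3276.
3276 mod 53 = 43, so 9^19 ≡ 43 (mod 53).

43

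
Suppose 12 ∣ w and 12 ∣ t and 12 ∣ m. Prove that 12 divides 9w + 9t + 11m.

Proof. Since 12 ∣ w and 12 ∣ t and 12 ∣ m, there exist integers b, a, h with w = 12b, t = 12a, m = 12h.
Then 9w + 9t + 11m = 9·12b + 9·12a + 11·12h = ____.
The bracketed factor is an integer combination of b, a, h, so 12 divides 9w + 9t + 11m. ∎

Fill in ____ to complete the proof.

12(9a + 9b + 11h)

Each term has a factor of 12: 9·12b + 9·12a + 11·12h = 12·(9a + 9b + 11h).
Since 9a + 9b + 11h is an integer, 12 ∣ (9w + 9t + 11m).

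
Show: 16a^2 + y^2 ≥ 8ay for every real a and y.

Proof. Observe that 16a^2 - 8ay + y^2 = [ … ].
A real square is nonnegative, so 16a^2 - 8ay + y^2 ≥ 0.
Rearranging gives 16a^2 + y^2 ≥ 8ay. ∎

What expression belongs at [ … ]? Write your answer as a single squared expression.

The leading and trailing coefficients are 4^2 and 1^2, and 8 = 2·4·1, so the trinomial is (4a - y)^2.
Hence 16a^2 - 8ay + y^2 ≥ 0.

(4a - y)^2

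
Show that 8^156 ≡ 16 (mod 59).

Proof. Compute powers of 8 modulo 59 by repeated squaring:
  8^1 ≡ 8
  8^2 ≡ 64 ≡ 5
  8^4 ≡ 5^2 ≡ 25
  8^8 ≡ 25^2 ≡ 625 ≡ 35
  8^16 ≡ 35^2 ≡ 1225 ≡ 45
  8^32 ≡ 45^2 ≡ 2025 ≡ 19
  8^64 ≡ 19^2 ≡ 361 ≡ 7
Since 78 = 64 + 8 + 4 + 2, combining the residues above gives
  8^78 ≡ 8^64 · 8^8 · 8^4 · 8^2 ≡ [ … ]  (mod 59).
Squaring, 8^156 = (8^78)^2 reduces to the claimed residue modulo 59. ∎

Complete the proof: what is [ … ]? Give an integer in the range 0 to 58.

4

8^64 · 8^8 · 8^4 · 8^2 ≡ 7 · 35 · 25 · 5 = 30625.
30625 mod 59 = 4, so 8^78 ≡ 4 (mod 59).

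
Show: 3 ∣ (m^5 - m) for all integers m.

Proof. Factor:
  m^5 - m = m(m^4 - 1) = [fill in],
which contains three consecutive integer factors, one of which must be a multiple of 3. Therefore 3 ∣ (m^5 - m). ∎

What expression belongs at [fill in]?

(m - 1)m(m + 1)(m^2 + 1)

m^4 - 1 = (m^2 - 1)(m^2 + 1), and m^2 - 1 = (m-1)(m+1).
So m(m^4 - 1) = (m - 1)m(m + 1)(m^2 + 1).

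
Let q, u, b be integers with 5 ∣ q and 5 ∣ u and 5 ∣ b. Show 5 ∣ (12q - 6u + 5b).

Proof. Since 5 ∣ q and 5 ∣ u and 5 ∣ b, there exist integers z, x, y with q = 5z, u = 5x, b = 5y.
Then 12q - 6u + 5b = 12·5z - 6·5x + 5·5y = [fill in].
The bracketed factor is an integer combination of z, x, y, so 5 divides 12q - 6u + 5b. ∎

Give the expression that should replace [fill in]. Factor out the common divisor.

Pull the common 5 out of every term: 12·5z - 6·5x + 5·5y = 5(-6x + 5y + 12z).
-6x + 5y + 12z is an integer, which exhibits the divisibility.

5(-6x + 5y + 12z)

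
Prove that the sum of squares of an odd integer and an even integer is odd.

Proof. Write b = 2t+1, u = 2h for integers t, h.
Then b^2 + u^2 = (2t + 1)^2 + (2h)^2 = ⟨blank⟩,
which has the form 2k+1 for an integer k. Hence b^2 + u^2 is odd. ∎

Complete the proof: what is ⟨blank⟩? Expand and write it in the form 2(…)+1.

Expanding: (2t + 1)^2 + (2h)^2 = 4h^2 + 4t^2 + 4t + 1.
Every term except the constant is even, so this is 2(2h^2 + 2t^2 + 2t) + 1,
and 2h^2 + 2t^2 + 2t ∈ ℤ gives the required form.

2(2h^2 + 2t^2 + 2t) + 1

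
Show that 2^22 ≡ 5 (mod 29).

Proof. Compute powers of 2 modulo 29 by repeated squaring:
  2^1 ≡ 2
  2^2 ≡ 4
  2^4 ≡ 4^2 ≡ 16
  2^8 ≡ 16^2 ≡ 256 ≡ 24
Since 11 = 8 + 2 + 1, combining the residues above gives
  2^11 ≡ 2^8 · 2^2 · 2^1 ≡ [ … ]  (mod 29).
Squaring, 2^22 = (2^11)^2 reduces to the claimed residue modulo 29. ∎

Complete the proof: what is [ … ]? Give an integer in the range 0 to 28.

18

Multiply the listed residues: 24 · 4 · 2 = 96 → 192.
Reducing modulo 29: 192 = 6·29 + 18, so 2^11 ≡ 18.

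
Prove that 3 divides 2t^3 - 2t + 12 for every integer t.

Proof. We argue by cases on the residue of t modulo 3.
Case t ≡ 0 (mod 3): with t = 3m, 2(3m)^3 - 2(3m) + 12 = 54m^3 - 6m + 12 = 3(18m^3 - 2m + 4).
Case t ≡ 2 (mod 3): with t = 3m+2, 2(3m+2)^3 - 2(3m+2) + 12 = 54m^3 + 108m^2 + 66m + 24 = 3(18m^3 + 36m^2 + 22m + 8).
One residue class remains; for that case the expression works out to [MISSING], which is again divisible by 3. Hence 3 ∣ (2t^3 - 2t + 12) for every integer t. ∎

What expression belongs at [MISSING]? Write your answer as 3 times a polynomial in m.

Only t ≡ 1 (mod 3) is unaccounted for. Put t = 3m+1:
2(3m+1)^3 - 2(3m+1) + 12 expands to 54m^3 + 54m^2 + 12m + 12,
and factoring out 3 leaves 3(18m^3 + 18m^2 + 4m + 4).

3(18m^3 + 18m^2 + 4m + 4)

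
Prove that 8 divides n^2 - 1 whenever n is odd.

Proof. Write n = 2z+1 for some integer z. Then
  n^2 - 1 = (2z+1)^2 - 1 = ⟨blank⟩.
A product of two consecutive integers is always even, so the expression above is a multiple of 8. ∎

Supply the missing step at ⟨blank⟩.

(2z+1)^2 - 1 = 4z^2 + 4z + 1 - 1 = 4z^2 + 4z = 4z(z+1).
Since z and z+1 are consecutive, z(z+1) is even, and 4·(even) is a multiple of 8.

4z(z + 1)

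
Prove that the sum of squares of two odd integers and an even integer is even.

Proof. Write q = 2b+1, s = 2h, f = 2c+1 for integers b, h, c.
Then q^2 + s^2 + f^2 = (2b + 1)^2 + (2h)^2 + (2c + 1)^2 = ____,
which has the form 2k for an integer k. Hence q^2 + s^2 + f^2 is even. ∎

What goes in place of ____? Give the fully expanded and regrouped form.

2(2b^2 + 2b + 2c^2 + 2c + 2h^2 + 1)

(2b + 1)^2 + (2h)^2 + (2c + 1)^2 = 4b^2 + 4b + 4c^2 + 4c + 4h^2 + 2
= 2(2b^2 + 2b + 2c^2 + 2c + 2h^2 + 1).
Since 2b^2 + 2b + 2c^2 + 2c + 2h^2 + 1 is an integer, the sum of squares is of the form 2k for an integer k.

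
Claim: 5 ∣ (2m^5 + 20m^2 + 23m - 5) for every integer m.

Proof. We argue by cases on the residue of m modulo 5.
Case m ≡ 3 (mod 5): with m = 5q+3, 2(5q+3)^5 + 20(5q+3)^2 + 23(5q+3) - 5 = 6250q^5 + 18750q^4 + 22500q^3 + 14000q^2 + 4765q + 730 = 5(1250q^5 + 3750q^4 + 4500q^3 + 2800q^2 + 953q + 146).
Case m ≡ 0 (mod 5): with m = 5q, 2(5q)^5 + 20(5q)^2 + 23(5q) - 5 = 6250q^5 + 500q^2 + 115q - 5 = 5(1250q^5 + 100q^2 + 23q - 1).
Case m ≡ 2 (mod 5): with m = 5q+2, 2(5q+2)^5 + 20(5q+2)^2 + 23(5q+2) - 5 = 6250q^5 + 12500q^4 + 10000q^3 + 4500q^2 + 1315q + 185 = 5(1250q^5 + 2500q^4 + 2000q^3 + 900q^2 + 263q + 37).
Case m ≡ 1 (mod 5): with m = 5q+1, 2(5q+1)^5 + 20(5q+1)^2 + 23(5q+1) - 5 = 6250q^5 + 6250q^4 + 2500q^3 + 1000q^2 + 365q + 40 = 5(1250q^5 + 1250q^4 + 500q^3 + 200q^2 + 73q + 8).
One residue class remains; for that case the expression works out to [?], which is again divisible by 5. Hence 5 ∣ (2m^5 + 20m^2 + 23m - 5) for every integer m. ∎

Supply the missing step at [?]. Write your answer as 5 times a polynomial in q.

5(1250q^5 + 5000q^4 + 8000q^3 + 6500q^2 + 2743q + 491)

Only m ≡ 4 (mod 5) is unaccounted for. Put m = 5q+4:
2(5q+4)^5 + 20(5q+4)^2 + 23(5q+4) - 5 expands to 6250q^5 + 25000q^4 + 40000q^3 + 32500q^2 + 13715q + 2455,
and factoring out 5 leaves 5(1250q^5 + 5000q^4 + 8000q^3 + 6500q^2 + 2743q + 491).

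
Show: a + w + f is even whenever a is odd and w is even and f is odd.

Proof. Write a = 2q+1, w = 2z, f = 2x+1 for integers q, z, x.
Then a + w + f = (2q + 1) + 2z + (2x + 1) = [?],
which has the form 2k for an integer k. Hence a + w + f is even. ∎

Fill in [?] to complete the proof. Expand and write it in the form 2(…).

2(q + x + z + 1)

Expanding: (2q + 1) + 2z + (2x + 1) = 2q + 2x + 2z + 2.
Every term is even; pulling out the factor of 2 gives 2(q + x + z + 1).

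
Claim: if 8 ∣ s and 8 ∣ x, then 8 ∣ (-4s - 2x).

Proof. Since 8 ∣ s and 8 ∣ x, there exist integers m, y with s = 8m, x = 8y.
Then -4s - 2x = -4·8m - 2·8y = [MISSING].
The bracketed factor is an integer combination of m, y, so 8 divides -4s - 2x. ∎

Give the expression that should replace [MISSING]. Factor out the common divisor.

Pull the common 8 out of every term: -4·8m - 2·8y = 8(-4m - 2y).
-4m - 2y is an integer, which exhibits the divisibility.

8(-4m - 2y)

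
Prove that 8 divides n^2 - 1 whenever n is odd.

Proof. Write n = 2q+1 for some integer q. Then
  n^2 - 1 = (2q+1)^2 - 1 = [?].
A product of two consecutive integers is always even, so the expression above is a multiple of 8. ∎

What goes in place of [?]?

4q(q + 1)

(2q+1)^2 - 1 = 4q^2 + 4q + 1 - 1 = 4q^2 + 4q = 4q(q+1).
Since q and q+1 are consecutive, q(q+1) is even, and 4·(even) is a multiple of 8.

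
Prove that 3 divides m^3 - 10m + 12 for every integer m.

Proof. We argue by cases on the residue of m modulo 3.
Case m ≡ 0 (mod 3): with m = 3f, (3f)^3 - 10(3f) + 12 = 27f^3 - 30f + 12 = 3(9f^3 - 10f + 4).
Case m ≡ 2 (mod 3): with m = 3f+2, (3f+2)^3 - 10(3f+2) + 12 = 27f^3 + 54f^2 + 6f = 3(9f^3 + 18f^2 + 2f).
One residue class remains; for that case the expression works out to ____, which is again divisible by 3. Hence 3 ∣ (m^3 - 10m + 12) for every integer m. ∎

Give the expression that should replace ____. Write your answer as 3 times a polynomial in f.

Only m ≡ 1 (mod 3) is unaccounted for. Put m = 3f+1:
(3f+1)^3 - 10(3f+1) + 12 expands to 27f^3 + 27f^2 - 21f + 3,
and factoring out 3 leaves 3(9f^3 + 9f^2 - 7f + 1).

3(9f^3 + 9f^2 - 7f + 1)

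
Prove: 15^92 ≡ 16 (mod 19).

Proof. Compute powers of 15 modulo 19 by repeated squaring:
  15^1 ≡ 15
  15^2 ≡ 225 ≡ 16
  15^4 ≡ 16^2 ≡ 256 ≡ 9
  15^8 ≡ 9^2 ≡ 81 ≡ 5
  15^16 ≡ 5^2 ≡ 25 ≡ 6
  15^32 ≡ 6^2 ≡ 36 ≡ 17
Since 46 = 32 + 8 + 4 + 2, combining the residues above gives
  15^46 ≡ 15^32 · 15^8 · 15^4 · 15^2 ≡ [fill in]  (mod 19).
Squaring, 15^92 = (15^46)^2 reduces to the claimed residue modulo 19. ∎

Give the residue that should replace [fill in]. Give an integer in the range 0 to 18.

4

15^32 · 15^8 · 15^4 · 15^2 ≡ 17 · 5 · 9 · 16 = 12240.
12240 mod 19 = 4, so 15^46 ≡ 4 (mod 19).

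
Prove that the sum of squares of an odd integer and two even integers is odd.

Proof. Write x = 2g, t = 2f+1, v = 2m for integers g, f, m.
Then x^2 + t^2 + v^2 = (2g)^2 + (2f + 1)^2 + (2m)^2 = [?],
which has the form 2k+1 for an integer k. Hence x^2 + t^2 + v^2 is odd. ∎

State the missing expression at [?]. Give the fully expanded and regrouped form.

Expanding: (2g)^2 + (2f + 1)^2 + (2m)^2 = 4f^2 + 4f + 4g^2 + 4m^2 + 1.
Every term except the constant is even, so this is 2(2f^2 + 2f + 2g^2 + 2m^2) + 1,
and 2f^2 + 2f + 2g^2 + 2m^2 ∈ ℤ gives the required form.

2(2f^2 + 2f + 2g^2 + 2m^2) + 1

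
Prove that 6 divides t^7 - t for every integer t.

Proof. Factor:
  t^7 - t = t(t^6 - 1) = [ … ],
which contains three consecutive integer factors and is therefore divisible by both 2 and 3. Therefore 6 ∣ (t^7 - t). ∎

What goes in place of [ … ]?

(t - 1)t(t + 1)(t^4 + t^2 + 1)

t^6 - 1 = (t^2 - 1)(t^4 + t^2 + 1), and t^2 - 1 = (t-1)(t+1).
So t(t^6 - 1) = (t - 1)t(t + 1)(t^4 + t^2 + 1).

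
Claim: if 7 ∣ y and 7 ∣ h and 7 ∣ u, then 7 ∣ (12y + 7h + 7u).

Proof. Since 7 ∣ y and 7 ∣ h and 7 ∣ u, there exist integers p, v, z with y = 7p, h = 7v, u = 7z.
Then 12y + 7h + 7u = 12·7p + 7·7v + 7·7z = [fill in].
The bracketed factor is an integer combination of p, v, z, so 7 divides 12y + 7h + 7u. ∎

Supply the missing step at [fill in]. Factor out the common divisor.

7(12p + 7v + 7z)

Each term has a factor of 7: 12·7p + 7·7v + 7·7z = 7·(12p + 7v + 7z).
Since 12p + 7v + 7z is an integer, 7 ∣ (12y + 7h + 7u).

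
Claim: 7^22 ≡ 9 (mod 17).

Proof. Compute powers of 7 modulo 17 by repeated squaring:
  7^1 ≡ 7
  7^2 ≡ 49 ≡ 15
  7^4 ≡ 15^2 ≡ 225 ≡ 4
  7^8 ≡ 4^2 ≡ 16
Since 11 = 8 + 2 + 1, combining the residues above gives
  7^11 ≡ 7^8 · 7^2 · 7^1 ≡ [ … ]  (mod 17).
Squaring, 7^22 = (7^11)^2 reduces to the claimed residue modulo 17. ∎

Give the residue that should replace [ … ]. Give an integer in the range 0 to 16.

7^8 · 7^2 · 7^1 ≡ 16 · 15 · 7 = 1680.
1680 mod 17 = 14, so 7^11 ≡ 14 (mod 17).

14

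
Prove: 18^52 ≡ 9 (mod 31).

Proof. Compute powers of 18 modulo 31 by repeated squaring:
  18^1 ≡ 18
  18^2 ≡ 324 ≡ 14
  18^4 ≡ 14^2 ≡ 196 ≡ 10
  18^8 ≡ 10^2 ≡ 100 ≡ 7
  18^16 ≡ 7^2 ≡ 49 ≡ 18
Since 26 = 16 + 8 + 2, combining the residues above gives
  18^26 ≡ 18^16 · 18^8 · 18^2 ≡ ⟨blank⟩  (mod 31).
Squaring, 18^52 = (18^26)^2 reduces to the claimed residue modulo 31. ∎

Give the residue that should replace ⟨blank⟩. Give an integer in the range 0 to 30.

28

Multiply the listed residues: 18 · 7 · 14 = 126 → 1764.
Reducing modulo 31: 1764 = 56·31 + 28, so 18^26 ≡ 28.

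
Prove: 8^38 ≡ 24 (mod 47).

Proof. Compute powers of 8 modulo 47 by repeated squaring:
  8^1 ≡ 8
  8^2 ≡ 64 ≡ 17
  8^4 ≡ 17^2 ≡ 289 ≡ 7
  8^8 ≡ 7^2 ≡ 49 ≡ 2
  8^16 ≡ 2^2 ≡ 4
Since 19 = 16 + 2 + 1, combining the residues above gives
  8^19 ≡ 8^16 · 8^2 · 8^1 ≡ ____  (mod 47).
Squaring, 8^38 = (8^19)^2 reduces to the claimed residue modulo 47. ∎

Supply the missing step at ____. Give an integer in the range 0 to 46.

Multiply the listed residues: 4 · 17 · 8 = 68 → 544.
Reducing modulo 47: 544 = 11·47 + 27, so 8^19 ≡ 27.

27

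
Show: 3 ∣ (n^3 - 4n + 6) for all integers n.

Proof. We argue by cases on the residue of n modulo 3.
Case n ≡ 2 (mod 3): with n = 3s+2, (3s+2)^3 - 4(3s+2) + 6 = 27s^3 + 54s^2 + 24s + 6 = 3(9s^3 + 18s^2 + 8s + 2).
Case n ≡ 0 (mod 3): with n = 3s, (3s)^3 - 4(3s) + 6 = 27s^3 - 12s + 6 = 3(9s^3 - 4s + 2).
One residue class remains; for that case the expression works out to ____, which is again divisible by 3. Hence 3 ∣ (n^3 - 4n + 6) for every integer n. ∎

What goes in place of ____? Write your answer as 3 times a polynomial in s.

3(9s^3 + 9s^2 - s + 1)

Only n ≡ 1 (mod 3) is unaccounted for. Put n = 3s+1:
(3s+1)^3 - 4(3s+1) + 6 expands to 27s^3 + 27s^2 - 3s + 3,
and factoring out 3 leaves 3(9s^3 + 9s^2 - s + 1).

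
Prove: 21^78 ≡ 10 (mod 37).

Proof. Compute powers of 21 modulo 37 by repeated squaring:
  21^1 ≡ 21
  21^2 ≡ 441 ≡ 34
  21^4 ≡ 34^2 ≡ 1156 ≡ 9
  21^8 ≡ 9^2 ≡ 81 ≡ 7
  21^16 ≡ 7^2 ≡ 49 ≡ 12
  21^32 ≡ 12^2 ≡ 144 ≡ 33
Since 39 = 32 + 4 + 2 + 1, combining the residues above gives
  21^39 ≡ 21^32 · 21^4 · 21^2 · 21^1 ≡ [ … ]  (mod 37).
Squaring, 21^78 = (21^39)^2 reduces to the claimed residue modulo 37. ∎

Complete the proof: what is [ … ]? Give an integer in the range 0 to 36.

Multiply the listed residues: 33 · 9 · 34 · 21 = 297 → 10098 → 212058.
Reducing modulo 37: 212058 = 5731·37 + 11, so 21^39 ≡ 11.

11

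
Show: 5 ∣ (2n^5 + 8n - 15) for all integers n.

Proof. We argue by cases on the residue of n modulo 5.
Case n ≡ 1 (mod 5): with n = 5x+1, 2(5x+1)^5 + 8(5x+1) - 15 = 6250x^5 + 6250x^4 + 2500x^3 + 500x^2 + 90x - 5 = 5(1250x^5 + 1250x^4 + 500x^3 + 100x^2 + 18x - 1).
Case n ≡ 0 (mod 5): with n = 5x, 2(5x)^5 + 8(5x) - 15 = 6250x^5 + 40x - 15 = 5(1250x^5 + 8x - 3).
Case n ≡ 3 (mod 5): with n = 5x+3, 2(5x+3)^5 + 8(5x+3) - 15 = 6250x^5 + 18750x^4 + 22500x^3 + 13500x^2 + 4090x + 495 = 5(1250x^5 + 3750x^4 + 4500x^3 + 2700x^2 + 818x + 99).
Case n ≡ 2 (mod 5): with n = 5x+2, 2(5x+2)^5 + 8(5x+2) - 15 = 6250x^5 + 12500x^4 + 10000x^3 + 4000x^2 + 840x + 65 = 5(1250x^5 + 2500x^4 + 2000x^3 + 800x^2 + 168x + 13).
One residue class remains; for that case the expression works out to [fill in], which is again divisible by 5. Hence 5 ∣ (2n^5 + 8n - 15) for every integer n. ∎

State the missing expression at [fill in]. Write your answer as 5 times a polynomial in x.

5(1250x^5 + 5000x^4 + 8000x^3 + 6400x^2 + 2568x + 413)

The residues treated are {1, 0, 3, 2}, so the missing case is n ≡ 4 (mod 5); write n = 5x+4.
Then 2(5x+4)^5 + 8(5x+4) - 15 = 6250x^5 + 25000x^4 + 40000x^3 + 32000x^2 + 12840x + 2065 = 5(1250x^5 + 5000x^4 + 8000x^3 + 6400x^2 + 2568x + 413).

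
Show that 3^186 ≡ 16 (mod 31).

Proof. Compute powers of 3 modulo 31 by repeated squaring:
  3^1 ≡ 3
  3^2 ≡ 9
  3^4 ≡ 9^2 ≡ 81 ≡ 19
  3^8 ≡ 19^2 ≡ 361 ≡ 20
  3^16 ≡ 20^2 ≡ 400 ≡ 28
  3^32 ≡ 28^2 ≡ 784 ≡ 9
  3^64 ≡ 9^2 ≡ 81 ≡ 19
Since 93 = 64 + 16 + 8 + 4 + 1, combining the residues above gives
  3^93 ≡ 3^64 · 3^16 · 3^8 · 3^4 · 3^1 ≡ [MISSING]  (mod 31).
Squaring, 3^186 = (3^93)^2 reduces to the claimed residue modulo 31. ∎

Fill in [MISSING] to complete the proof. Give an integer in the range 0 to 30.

27

3^64 · 3^16 · 3^8 · 3^4 · 3^1 ≡ 19 · 28 · 20 · 19 · 3 = 606480.
606480 mod 31 = 27, so 3^93 ≡ 27 (mod 31).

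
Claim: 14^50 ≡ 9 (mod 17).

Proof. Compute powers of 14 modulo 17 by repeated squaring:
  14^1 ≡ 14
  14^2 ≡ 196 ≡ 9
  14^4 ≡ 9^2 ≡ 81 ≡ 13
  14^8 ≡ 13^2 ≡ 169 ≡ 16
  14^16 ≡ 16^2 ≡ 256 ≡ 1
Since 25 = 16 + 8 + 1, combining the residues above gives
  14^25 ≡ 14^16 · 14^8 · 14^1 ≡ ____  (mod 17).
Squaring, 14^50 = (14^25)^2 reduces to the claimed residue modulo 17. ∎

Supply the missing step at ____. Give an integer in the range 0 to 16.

3

14^16 · 14^8 · 14^1 ≡ 1 · 16 · 14 = 224.
224 mod 17 = 3, so 14^25 ≡ 3 (mod 17).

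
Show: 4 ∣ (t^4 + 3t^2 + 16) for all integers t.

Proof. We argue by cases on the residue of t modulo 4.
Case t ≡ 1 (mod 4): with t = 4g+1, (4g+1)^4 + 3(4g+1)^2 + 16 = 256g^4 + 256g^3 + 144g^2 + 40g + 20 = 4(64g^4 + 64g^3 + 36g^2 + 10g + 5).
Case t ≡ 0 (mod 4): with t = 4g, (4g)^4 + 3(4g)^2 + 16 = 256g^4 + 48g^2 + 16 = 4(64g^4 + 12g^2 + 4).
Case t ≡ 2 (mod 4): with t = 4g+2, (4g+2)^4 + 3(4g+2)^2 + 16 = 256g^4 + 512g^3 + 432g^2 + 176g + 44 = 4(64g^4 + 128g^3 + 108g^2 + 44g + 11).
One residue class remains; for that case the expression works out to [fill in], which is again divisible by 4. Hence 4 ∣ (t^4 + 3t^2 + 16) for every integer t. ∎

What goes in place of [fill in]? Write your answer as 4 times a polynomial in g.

4(64g^4 + 192g^3 + 228g^2 + 126g + 31)

The residues treated are {1, 0, 2}, so the missing case is t ≡ 3 (mod 4); write t = 4g+3.
Then (4g+3)^4 + 3(4g+3)^2 + 16 = 256g^4 + 768g^3 + 912g^2 + 504g + 124 = 4(64g^4 + 192g^3 + 228g^2 + 126g + 31).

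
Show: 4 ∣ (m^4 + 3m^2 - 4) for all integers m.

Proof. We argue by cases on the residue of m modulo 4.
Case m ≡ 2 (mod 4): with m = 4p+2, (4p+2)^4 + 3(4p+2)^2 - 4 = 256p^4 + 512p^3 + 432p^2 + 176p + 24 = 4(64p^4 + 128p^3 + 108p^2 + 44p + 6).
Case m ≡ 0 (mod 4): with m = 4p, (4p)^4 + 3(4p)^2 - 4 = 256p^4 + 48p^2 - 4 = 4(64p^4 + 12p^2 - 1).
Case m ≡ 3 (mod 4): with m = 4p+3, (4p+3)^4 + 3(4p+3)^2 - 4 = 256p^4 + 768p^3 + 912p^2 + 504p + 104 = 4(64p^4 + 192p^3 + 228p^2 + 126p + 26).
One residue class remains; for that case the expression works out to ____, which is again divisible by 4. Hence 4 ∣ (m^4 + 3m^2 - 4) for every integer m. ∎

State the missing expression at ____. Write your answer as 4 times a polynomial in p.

Only m ≡ 1 (mod 4) is unaccounted for. Put m = 4p+1:
(4p+1)^4 + 3(4p+1)^2 - 4 expands to 256p^4 + 256p^3 + 144p^2 + 40p,
and factoring out 4 leaves 4(64p^4 + 64p^3 + 36p^2 + 10p).

4(64p^4 + 64p^3 + 36p^2 + 10p)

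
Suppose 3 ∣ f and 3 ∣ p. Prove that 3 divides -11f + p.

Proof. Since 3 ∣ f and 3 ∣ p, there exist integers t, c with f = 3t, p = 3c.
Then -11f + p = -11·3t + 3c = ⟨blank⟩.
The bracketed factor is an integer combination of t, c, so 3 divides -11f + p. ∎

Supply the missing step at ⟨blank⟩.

Each term has a factor of 3: -11·3t + 3c = 3·(c - 11t).
Since c - 11t is an integer, 3 ∣ (-11f + p).

3(c - 11t)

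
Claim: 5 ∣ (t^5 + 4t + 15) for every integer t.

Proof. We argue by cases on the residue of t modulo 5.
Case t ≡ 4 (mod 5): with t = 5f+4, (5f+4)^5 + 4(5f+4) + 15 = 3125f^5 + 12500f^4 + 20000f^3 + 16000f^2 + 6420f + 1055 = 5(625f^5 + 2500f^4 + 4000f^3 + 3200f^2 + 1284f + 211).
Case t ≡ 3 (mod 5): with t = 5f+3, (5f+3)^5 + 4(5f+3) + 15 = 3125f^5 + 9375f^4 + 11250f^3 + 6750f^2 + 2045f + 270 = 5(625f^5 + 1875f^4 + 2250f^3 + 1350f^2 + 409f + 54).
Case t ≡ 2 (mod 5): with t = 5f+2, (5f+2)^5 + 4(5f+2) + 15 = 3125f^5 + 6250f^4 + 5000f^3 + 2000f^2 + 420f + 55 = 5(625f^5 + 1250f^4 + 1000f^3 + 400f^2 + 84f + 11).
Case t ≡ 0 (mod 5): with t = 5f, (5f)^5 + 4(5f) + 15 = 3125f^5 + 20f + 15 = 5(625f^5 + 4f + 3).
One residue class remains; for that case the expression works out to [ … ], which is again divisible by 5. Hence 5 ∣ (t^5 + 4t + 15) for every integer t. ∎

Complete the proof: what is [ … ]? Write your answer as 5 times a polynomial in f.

5(625f^5 + 625f^4 + 250f^3 + 50f^2 + 9f + 4)

The residues treated are {4, 3, 2, 0}, so the missing case is t ≡ 1 (mod 5); write t = 5f+1.
Then (5f+1)^5 + 4(5f+1) + 15 = 3125f^5 + 3125f^4 + 1250f^3 + 250f^2 + 45f + 20 = 5(625f^5 + 625f^4 + 250f^3 + 50f^2 + 9f + 4).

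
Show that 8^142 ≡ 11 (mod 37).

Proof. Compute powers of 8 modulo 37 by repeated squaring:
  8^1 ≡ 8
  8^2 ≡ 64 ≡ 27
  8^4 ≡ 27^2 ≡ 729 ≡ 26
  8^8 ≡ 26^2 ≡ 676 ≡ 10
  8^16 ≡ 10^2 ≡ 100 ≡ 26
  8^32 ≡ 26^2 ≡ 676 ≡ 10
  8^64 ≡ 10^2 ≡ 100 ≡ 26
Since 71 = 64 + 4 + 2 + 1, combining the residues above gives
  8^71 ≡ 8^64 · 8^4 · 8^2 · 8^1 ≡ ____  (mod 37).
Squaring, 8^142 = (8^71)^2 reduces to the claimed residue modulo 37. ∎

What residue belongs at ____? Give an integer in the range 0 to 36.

14

8^64 · 8^4 · 8^2 · 8^1 ≡ 26 · 26 · 27 · 8 = 146016.
146016 mod 37 = 14, so 8^71 ≡ 14 (mod 37).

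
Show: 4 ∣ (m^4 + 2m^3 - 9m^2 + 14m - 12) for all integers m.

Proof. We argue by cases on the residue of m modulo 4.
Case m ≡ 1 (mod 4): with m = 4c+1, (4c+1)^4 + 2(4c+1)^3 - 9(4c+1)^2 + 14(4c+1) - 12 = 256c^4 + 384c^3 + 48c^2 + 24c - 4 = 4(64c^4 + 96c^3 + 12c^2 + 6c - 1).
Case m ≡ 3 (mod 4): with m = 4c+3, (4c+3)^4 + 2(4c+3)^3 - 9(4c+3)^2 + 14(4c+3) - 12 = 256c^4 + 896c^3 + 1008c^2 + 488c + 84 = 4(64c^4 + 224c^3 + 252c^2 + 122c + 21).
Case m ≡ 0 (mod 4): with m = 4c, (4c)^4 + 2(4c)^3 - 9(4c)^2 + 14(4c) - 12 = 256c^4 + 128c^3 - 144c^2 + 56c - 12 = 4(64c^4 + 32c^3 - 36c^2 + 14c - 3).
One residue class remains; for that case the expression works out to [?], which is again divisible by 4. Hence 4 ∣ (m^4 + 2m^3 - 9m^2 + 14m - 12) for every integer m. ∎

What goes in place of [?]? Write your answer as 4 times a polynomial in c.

The residues treated are {1, 3, 0}, so the missing case is m ≡ 2 (mod 4); write m = 4c+2.
Then (4c+2)^4 + 2(4c+2)^3 - 9(4c+2)^2 + 14(4c+2) - 12 = 256c^4 + 640c^3 + 432c^2 + 136c + 12 = 4(64c^4 + 160c^3 + 108c^2 + 34c + 3).

4(64c^4 + 160c^3 + 108c^2 + 34c + 3)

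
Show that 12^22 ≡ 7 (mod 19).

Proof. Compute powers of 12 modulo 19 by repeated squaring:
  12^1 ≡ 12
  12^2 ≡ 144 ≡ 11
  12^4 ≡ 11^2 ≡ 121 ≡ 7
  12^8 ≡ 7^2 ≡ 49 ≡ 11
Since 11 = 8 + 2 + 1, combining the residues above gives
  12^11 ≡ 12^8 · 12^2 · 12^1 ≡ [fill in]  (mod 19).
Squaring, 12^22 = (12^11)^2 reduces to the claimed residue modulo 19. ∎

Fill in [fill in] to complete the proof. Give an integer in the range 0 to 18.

12^8 · 12^2 · 12^1 ≡ 11 · 11 · 12 = 1452.
1452 mod 19 = 8, so 12^11 ≡ 8 (mod 19).

8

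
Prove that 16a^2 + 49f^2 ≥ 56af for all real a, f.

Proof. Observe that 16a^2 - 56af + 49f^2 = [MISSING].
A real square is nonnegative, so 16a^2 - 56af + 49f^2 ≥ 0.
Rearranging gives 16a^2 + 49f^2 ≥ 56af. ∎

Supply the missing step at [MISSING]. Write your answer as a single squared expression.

(4a - 7f)^2

16a^2 - 56af + 49f^2 is a perfect-square trinomial: the outer terms are (4a)^2 and (7f)^2, and the cross term is -2·4a·7f.
So 16a^2 - 56af + 49f^2 = (4a - 7f)^2 ≥ 0.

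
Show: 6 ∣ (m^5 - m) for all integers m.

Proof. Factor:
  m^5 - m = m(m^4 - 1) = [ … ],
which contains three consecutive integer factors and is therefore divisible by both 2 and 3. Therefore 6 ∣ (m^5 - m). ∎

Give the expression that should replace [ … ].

(m - 1)m(m + 1)(m^2 + 1)

m^4 - 1 = (m^2 - 1)(m^2 + 1), and m^2 - 1 = (m-1)(m+1).
So m(m^4 - 1) = (m - 1)m(m + 1)(m^2 + 1).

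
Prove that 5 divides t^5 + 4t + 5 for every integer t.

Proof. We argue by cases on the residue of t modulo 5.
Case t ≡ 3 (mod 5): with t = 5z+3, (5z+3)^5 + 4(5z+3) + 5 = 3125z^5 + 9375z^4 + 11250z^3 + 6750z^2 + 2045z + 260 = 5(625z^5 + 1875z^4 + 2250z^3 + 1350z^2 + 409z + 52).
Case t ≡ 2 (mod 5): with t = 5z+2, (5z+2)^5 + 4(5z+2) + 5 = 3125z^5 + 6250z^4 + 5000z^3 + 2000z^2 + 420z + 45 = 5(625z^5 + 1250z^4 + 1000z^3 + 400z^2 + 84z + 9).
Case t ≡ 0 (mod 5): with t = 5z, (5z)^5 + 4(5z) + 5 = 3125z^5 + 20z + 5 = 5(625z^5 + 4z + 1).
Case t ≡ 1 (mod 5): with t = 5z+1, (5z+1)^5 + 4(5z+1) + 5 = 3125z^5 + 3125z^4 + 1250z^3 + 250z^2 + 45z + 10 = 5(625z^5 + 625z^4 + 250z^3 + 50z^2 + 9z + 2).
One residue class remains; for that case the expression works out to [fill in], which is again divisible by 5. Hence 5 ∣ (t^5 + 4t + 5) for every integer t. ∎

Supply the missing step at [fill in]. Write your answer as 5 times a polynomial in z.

5(625z^5 + 2500z^4 + 4000z^3 + 3200z^2 + 1284z + 209)

The residues treated are {3, 2, 0, 1}, so the missing case is t ≡ 4 (mod 5); write t = 5z+4.
Then (5z+4)^5 + 4(5z+4) + 5 = 3125z^5 + 12500z^4 + 20000z^3 + 16000z^2 + 6420z + 1045 = 5(625z^5 + 2500z^4 + 4000z^3 + 3200z^2 + 1284z + 209).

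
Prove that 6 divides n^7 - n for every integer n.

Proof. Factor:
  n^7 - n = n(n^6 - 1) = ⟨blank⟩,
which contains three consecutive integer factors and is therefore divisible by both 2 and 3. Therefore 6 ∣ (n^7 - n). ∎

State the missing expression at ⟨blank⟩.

(n - 1)n(n + 1)(n^4 + n^2 + 1)

n^6 - 1 = (n^2 - 1)(n^4 + n^2 + 1), and n^2 - 1 = (n-1)(n+1).
So n(n^6 - 1) = (n - 1)n(n + 1)(n^4 + n^2 + 1).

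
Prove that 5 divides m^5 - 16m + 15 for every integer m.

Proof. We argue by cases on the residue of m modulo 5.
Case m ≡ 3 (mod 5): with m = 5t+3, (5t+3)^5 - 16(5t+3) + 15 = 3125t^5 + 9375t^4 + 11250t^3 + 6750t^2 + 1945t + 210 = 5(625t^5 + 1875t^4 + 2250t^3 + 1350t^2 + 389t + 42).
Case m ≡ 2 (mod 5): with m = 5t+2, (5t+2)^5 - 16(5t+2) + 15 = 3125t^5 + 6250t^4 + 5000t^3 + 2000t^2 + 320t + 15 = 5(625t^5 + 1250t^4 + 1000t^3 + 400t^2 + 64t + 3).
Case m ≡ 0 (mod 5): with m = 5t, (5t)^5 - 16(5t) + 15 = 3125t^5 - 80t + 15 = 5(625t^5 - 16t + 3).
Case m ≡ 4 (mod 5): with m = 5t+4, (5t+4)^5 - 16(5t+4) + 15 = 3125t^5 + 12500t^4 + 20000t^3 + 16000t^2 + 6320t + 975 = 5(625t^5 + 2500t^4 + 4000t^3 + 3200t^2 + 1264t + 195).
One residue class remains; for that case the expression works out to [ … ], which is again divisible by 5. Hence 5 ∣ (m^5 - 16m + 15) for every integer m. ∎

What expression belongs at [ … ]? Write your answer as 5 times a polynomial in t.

5(625t^5 + 625t^4 + 250t^3 + 50t^2 - 11t)

The residues treated are {3, 2, 0, 4}, so the missing case is m ≡ 1 (mod 5); write m = 5t+1.
Then (5t+1)^5 - 16(5t+1) + 15 = 3125t^5 + 3125t^4 + 1250t^3 + 250t^2 - 55t = 5(625t^5 + 625t^4 + 250t^3 + 50t^2 - 11t).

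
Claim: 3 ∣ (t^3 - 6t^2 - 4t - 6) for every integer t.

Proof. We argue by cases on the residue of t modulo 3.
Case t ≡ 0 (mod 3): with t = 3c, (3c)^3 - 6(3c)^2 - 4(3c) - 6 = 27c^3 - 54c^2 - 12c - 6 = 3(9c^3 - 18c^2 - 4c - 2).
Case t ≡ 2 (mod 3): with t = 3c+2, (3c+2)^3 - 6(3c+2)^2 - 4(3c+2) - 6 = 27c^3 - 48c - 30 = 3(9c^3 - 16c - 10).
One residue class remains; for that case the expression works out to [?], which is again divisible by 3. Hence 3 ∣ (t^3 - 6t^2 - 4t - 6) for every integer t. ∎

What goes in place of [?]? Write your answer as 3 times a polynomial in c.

Only t ≡ 1 (mod 3) is unaccounted for. Put t = 3c+1:
(3c+1)^3 - 6(3c+1)^2 - 4(3c+1) - 6 expands to 27c^3 - 27c^2 - 39c - 15,
and factoring out 3 leaves 3(9c^3 - 9c^2 - 13c - 5).

3(9c^3 - 9c^2 - 13c - 5)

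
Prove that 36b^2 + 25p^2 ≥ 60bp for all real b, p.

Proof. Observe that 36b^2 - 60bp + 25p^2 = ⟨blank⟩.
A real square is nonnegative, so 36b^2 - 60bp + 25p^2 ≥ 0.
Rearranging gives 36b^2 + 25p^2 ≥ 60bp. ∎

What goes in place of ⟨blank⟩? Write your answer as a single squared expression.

(6b - 5p)^2

The leading and trailing coefficients are 6^2 and 5^2, and 60 = 2·6·5, so the trinomial is (6b - 5p)^2.
Hence 36b^2 - 60bp + 25p^2 ≥ 0.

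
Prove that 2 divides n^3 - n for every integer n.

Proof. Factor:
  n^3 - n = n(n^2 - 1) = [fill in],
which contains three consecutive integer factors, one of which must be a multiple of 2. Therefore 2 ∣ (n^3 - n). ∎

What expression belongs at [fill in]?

(n - 1)n(n + 1)

n(n^2 - 1) = n(n - 1)(n + 1) = (n - 1)n(n + 1).
These three factors are consecutive integers, so their product is divisible by 2.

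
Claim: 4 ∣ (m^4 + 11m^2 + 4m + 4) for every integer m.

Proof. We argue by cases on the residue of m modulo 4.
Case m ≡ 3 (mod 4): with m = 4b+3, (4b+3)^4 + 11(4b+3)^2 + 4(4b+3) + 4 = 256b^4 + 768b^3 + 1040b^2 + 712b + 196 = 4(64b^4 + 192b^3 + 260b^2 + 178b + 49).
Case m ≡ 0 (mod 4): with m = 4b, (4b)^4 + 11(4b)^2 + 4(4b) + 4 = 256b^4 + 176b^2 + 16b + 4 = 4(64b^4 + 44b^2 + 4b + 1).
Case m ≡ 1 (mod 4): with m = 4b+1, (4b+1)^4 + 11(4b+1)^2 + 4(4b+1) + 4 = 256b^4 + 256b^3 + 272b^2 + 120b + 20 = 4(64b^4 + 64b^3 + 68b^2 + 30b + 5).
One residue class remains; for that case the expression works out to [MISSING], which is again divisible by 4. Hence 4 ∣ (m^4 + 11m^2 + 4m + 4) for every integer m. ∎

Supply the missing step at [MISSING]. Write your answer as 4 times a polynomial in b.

4(64b^4 + 128b^3 + 140b^2 + 80b + 18)

Only m ≡ 2 (mod 4) is unaccounted for. Put m = 4b+2:
(4b+2)^4 + 11(4b+2)^2 + 4(4b+2) + 4 expands to 256b^4 + 512b^3 + 560b^2 + 320b + 72,
and factoring out 4 leaves 4(64b^4 + 128b^3 + 140b^2 + 80b + 18).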